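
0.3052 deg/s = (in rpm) 0.05087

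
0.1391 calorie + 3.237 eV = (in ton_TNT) 1.391e-10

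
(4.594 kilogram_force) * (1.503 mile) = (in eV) 6.802e+23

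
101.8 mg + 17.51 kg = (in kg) 17.51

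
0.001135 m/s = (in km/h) 0.004086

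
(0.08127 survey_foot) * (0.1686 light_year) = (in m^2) 3.951e+13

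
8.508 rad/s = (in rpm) 81.25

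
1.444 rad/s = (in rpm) 13.79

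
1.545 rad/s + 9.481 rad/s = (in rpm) 105.3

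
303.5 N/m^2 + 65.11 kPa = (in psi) 9.487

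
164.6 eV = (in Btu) 2.5e-20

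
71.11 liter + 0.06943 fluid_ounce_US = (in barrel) 0.4473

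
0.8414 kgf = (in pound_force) 1.855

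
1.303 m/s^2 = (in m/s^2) 1.303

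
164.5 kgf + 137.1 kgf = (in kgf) 301.6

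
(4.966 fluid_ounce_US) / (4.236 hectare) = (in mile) 2.154e-12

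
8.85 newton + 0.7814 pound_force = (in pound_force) 2.771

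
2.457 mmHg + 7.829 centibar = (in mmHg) 61.18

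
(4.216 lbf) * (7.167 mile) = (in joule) 2.163e+05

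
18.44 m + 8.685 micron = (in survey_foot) 60.5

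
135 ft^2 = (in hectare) 0.001254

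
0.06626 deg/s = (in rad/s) 0.001156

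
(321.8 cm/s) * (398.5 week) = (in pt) 2.198e+12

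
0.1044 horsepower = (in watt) 77.85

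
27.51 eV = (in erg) 4.408e-11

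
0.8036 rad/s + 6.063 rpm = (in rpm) 13.74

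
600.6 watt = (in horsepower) 0.8054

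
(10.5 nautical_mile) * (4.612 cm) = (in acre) 0.2216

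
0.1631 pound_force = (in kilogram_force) 0.07398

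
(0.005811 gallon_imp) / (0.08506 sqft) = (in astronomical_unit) 2.235e-14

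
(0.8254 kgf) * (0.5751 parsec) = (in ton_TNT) 3.433e+07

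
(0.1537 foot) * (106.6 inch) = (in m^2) 0.1268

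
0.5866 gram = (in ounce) 0.02069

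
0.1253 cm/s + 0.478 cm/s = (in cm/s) 0.6033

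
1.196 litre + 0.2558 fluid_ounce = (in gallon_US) 0.3179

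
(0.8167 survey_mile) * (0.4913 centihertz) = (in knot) 12.55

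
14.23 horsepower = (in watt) 1.061e+04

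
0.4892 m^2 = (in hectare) 4.892e-05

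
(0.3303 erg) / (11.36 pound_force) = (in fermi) 6.536e+05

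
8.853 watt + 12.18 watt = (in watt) 21.03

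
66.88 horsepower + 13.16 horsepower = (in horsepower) 80.04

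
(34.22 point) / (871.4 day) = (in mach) 4.709e-13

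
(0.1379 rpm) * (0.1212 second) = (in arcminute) 6.017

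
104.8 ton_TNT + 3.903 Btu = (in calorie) 1.048e+11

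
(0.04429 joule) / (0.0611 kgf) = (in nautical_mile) 3.991e-05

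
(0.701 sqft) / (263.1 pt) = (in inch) 27.62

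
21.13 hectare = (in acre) 52.21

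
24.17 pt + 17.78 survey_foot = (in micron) 5.428e+06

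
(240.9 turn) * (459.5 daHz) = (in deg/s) 3.985e+08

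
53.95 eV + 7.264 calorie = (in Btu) 0.02881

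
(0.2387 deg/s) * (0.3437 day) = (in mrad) 1.237e+05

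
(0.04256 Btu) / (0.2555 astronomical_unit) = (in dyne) 0.0001175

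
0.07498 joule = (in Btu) 7.107e-05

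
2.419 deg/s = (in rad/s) 0.04222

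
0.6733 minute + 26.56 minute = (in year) 5.181e-05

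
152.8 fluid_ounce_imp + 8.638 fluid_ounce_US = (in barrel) 0.02891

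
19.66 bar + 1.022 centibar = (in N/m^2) 1.967e+06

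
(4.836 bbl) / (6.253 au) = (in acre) 2.031e-16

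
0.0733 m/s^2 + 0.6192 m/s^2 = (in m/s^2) 0.6925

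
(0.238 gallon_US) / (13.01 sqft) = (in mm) 0.7454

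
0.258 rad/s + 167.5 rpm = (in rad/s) 17.8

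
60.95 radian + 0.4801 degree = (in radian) 60.96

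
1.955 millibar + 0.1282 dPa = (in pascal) 195.5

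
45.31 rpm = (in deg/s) 271.9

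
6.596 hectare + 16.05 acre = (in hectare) 13.09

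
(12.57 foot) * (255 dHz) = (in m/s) 97.7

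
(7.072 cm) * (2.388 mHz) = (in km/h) 0.000608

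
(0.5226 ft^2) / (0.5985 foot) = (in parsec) 8.625e-18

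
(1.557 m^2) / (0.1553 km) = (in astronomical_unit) 6.702e-14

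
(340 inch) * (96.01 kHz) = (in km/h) 2.985e+06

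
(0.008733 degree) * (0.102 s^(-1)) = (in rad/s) 1.555e-05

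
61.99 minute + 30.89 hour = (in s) 1.149e+05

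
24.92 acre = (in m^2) 1.008e+05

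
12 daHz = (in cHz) 1.2e+04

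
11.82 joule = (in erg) 1.182e+08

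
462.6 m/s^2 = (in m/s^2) 462.6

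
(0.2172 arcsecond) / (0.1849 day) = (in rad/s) 6.591e-11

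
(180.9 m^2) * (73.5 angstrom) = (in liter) 0.00133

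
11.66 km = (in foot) 3.825e+04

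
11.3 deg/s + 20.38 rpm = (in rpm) 22.26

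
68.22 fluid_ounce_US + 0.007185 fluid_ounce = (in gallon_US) 0.533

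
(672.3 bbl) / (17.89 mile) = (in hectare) 3.712e-07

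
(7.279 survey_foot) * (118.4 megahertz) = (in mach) 7.715e+05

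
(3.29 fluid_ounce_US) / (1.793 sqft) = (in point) 1.656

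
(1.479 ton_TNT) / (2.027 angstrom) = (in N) 3.053e+19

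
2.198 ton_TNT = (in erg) 9.196e+16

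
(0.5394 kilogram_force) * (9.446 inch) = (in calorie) 0.3033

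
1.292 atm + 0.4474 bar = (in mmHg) 1317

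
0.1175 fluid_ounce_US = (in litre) 0.003475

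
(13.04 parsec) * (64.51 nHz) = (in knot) 5.046e+10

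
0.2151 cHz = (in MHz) 2.151e-09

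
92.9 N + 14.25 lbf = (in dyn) 1.563e+07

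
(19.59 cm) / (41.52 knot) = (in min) 0.0001529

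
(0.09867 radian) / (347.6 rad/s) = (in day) 3.285e-09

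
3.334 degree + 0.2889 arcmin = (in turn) 0.009274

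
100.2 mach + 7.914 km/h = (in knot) 6.632e+04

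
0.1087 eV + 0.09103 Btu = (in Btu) 0.09103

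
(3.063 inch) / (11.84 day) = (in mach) 2.234e-10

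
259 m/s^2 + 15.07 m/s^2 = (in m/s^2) 274.1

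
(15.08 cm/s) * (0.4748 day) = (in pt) 1.754e+07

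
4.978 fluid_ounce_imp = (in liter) 0.1414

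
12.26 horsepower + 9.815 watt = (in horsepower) 12.27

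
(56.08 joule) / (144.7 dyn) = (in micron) 3.876e+10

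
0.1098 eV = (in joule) 1.759e-20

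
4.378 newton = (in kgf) 0.4464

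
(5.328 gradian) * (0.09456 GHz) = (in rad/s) 7.914e+06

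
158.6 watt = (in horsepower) 0.2127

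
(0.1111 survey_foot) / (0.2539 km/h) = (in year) 1.523e-08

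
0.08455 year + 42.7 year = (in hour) 3.748e+05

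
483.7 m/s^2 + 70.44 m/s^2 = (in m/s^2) 554.1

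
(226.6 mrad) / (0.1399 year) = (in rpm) 4.905e-07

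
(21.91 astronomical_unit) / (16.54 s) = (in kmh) 7.134e+11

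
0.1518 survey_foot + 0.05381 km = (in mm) 5.386e+04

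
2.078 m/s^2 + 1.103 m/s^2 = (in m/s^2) 3.181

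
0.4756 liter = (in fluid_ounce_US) 16.08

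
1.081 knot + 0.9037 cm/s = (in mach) 0.00166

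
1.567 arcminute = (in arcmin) 1.567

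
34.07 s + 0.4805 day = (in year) 0.001318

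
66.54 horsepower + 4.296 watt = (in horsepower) 66.55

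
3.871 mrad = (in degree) 0.2218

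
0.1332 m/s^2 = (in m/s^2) 0.1332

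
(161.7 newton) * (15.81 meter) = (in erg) 2.556e+10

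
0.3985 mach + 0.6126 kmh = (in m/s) 135.9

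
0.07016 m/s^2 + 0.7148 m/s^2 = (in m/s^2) 0.785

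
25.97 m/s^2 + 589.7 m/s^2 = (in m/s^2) 615.7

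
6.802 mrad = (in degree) 0.3897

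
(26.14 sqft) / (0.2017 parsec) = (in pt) 1.106e-12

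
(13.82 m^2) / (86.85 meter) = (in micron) 1.591e+05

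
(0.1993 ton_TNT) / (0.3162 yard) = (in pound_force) 6.484e+08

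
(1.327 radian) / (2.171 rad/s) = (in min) 0.01019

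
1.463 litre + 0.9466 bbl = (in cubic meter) 0.152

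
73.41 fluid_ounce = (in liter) 2.171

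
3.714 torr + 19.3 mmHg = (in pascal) 3068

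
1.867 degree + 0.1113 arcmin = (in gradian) 2.077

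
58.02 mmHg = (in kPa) 7.735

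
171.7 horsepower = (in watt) 1.28e+05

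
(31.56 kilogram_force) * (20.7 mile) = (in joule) 1.031e+07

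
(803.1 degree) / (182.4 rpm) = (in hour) 0.0002038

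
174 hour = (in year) 0.01986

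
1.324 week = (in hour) 222.4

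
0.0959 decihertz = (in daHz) 0.000959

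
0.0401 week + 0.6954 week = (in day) 5.148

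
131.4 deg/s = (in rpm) 21.9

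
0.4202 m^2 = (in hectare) 4.202e-05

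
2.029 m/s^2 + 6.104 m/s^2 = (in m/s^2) 8.133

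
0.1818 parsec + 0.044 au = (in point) 1.59e+19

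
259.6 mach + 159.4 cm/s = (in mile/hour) 1.977e+05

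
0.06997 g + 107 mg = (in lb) 0.0003902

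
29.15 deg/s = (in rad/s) 0.5088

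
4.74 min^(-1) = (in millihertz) 79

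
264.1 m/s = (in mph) 590.8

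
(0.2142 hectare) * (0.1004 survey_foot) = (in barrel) 412.3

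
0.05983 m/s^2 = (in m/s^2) 0.05983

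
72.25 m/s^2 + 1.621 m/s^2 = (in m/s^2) 73.87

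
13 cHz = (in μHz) 1.3e+05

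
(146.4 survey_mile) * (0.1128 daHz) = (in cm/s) 2.658e+07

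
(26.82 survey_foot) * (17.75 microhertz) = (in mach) 4.261e-07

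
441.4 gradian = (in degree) 397.3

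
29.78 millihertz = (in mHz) 29.78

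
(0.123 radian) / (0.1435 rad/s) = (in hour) 0.0002381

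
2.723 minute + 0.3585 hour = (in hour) 0.4039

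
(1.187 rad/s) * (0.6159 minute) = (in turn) 6.981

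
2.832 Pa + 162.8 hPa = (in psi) 2.362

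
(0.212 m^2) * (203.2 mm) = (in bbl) 0.271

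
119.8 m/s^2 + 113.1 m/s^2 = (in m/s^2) 232.9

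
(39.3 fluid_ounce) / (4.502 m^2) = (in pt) 0.7318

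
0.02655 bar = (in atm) 0.0262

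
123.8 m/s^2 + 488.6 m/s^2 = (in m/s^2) 612.4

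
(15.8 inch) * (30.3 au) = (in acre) 4.495e+08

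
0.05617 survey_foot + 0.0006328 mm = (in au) 1.144e-13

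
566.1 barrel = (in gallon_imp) 1.98e+04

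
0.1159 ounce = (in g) 3.286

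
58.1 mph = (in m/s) 25.97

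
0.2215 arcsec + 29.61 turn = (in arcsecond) 3.837e+07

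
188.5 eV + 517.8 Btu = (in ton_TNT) 0.0001306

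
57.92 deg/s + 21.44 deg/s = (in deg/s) 79.36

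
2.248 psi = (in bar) 0.155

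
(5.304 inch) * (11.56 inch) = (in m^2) 0.03956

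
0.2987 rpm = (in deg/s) 1.792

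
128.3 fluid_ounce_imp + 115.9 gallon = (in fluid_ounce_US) 1.496e+04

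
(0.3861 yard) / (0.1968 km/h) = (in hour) 0.001794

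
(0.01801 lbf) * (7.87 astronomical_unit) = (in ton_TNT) 22.54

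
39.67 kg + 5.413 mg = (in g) 3.967e+04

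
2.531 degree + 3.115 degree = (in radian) 0.09854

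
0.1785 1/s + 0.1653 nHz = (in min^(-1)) 10.71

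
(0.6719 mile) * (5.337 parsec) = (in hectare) 1.781e+16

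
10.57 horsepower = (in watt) 7882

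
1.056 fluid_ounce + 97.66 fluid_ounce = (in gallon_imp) 0.6422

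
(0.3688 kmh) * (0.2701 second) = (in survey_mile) 1.719e-05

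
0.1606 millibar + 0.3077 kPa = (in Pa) 323.8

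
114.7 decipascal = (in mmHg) 0.08603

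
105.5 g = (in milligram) 1.055e+05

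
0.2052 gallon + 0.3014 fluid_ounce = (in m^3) 0.0007857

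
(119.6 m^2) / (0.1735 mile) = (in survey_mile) 0.0002662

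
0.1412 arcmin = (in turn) 6.537e-06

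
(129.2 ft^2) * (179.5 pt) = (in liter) 760.1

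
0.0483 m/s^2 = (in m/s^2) 0.0483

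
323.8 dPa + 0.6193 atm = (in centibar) 62.78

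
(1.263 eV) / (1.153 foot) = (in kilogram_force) 5.871e-20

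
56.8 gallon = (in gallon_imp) 47.3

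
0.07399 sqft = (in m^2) 0.006874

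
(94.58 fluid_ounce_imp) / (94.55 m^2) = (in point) 0.08057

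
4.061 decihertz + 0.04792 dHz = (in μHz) 4.109e+05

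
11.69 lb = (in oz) 187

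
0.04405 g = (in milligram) 44.05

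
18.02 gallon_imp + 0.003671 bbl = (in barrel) 0.5189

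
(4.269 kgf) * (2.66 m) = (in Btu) 0.1055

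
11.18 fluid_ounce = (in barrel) 0.00208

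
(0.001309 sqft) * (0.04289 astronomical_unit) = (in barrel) 4.908e+06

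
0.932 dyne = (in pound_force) 2.095e-06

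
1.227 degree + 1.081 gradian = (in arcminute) 132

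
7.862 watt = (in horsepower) 0.01054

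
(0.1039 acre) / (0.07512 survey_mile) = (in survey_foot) 11.41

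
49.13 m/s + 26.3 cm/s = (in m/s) 49.39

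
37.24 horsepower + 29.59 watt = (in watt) 2.78e+04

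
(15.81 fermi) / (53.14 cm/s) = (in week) 4.919e-20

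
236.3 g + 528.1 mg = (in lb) 0.5221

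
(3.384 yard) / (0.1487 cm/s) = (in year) 6.599e-05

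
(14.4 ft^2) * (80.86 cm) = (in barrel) 6.804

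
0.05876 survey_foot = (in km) 1.791e-05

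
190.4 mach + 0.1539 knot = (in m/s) 6.483e+04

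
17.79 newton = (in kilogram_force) 1.814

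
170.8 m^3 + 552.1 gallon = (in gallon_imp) 3.803e+04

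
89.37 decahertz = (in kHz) 0.8937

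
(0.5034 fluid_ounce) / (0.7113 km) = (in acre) 5.172e-12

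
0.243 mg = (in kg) 2.43e-07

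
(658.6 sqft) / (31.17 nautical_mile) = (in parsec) 3.435e-20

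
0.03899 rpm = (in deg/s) 0.2339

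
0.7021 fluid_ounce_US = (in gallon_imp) 0.004567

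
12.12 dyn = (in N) 0.0001212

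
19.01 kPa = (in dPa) 1.901e+05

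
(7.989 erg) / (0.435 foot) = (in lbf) 1.355e-06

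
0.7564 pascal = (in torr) 0.005673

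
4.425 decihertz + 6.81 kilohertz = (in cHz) 6.81e+05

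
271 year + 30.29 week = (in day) 9.913e+04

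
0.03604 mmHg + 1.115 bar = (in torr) 836.4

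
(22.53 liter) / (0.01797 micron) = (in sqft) 1.35e+07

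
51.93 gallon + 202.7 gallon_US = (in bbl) 6.063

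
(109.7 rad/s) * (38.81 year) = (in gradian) 8.547e+12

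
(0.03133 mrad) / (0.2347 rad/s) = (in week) 2.207e-10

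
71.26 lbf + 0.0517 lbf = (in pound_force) 71.31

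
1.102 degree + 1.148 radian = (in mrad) 1167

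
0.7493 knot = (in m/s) 0.3855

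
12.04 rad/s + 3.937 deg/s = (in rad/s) 12.11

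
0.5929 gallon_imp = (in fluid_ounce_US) 91.14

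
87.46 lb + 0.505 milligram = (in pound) 87.46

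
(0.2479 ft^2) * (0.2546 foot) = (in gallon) 0.4721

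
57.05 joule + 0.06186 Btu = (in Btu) 0.1159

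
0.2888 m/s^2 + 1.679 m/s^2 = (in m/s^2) 1.968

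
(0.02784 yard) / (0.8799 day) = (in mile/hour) 7.491e-07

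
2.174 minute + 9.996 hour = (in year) 0.001145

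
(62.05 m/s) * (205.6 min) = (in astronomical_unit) 5.117e-06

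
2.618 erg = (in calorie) 6.257e-08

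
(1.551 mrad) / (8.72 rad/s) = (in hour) 4.941e-08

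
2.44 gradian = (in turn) 0.0061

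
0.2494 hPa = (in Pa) 24.94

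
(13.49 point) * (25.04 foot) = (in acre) 8.975e-06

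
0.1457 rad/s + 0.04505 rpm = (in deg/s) 8.618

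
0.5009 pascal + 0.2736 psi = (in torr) 14.15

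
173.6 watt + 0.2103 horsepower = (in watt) 330.4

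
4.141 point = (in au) 9.765e-15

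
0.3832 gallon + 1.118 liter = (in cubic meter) 0.002569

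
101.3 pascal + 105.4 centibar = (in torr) 791.3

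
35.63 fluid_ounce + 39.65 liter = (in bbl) 0.256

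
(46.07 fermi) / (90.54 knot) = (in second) 9.891e-16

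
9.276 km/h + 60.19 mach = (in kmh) 7.379e+04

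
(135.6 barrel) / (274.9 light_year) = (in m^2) 8.289e-18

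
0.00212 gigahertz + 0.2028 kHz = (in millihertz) 2.12e+09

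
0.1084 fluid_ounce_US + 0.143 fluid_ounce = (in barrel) 4.676e-05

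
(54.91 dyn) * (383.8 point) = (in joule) 7.435e-05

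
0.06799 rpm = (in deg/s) 0.4079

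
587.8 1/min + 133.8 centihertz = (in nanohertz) 1.113e+10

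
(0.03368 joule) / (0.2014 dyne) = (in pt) 4.74e+07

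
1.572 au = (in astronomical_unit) 1.572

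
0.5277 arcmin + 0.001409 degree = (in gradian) 0.01134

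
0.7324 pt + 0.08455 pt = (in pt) 0.817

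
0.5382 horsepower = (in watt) 401.3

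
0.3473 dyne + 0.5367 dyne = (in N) 8.84e-06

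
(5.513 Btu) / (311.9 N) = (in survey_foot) 61.18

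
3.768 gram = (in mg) 3768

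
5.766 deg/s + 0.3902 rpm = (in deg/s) 8.107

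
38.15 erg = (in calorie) 9.118e-07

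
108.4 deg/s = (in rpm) 18.07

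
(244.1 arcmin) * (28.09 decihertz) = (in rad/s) 0.1995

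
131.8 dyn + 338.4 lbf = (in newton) 1505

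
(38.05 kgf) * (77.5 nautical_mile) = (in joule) 5.356e+07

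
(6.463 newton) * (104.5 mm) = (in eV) 4.215e+18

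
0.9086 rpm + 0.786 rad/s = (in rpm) 8.414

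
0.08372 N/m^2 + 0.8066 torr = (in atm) 0.001062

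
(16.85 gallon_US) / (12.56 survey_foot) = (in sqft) 0.1793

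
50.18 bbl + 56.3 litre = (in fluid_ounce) 2.717e+05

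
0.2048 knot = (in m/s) 0.1054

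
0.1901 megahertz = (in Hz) 1.901e+05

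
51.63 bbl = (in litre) 8209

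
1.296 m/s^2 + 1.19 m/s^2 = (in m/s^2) 2.486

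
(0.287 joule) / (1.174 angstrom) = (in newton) 2.445e+09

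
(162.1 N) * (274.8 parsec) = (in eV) 8.579e+39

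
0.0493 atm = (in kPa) 4.995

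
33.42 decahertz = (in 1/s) 334.2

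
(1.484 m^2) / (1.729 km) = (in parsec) 2.782e-20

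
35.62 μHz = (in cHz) 0.003562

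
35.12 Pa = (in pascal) 35.12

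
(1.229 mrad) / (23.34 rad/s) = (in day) 6.094e-10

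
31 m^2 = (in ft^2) 333.7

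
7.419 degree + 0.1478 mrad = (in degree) 7.427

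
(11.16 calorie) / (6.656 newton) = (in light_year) 7.415e-16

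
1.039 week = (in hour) 174.6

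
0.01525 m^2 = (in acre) 3.768e-06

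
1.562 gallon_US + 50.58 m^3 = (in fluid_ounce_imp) 1.78e+06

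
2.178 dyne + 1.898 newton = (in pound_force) 0.4267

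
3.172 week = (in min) 3.197e+04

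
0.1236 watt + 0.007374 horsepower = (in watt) 5.622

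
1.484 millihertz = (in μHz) 1484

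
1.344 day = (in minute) 1935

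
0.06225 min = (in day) 4.323e-05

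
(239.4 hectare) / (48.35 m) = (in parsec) 1.605e-12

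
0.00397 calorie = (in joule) 0.01661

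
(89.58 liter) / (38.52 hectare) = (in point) 0.0006592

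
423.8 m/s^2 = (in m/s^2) 423.8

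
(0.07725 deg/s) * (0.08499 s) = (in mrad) 0.1146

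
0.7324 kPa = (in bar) 0.007324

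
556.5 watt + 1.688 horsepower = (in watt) 1815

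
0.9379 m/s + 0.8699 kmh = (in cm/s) 118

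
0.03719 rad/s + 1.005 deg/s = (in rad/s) 0.05473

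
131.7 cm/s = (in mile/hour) 2.946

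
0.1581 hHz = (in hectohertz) 0.1581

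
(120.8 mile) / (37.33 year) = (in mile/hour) 0.0003694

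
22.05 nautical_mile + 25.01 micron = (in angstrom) 4.084e+14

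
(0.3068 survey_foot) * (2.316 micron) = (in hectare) 2.166e-11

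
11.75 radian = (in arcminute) 4.039e+04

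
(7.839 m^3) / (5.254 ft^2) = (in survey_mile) 0.009979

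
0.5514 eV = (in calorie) 2.111e-20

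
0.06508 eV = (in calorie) 2.492e-21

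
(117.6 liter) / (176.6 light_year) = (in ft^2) 7.576e-19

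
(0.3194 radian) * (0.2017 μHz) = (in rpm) 6.152e-07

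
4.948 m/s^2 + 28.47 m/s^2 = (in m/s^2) 33.42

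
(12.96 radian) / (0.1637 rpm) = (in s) 756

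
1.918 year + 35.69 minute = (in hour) 1.68e+04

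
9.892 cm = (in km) 9.892e-05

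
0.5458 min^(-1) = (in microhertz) 9097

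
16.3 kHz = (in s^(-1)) 1.63e+04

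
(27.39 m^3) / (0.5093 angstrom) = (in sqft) 5.789e+12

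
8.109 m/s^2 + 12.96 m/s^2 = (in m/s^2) 21.07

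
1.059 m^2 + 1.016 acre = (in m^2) 4113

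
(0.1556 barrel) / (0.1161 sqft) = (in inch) 90.3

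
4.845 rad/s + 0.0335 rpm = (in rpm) 46.3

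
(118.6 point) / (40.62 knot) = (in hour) 5.562e-07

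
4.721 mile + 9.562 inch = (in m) 7598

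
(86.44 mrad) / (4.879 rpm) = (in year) 5.365e-09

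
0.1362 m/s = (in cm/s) 13.62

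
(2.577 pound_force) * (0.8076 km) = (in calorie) 2213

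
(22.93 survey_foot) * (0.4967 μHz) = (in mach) 1.02e-08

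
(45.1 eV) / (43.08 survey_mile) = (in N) 1.042e-22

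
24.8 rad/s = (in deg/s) 1421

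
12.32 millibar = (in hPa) 12.32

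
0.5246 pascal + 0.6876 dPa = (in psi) 8.606e-05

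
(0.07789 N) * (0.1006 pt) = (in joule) 2.764e-06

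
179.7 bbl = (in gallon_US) 7547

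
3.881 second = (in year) 1.231e-07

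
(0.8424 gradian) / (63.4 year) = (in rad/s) 6.618e-12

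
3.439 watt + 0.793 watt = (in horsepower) 0.005675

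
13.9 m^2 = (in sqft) 149.6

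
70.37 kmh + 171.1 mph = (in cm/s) 9604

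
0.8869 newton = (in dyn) 8.869e+04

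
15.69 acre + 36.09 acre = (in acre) 51.78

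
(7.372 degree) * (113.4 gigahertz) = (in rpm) 1.393e+11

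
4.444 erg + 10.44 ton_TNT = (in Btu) 4.14e+07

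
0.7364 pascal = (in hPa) 0.007364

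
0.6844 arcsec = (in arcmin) 0.01141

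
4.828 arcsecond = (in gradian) 0.00149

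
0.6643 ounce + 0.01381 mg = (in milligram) 1.883e+04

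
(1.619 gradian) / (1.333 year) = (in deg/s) 3.466e-08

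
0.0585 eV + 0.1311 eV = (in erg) 3.038e-13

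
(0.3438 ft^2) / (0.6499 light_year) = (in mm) 5.195e-15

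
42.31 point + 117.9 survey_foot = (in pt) 1.019e+05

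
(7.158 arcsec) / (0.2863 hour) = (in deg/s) 1.929e-06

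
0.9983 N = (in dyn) 9.983e+04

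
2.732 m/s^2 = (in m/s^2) 2.732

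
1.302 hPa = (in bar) 0.001302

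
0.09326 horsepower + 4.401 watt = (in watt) 73.94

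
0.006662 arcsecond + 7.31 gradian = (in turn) 0.01828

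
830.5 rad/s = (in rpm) 7931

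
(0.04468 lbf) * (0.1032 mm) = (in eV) 1.28e+14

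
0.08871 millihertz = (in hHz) 8.871e-07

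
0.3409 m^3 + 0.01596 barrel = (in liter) 343.4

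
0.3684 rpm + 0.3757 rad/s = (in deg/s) 23.74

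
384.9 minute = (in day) 0.2673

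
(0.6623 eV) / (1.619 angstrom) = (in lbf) 1.473e-10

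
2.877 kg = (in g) 2877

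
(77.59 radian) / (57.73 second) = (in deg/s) 77.01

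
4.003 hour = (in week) 0.02383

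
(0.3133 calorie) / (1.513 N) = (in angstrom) 8.664e+09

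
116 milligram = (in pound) 0.0002557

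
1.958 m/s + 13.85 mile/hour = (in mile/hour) 18.23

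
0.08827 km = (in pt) 2.502e+05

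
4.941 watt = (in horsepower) 0.006626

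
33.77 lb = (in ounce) 540.3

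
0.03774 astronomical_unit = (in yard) 6.174e+09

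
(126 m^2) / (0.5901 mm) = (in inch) 8.406e+06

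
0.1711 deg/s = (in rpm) 0.02852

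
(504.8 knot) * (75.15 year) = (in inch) 2.423e+13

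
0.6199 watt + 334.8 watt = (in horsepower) 0.4498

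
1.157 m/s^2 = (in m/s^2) 1.157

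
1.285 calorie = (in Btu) 0.005096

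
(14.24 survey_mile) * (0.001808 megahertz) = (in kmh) 1.492e+08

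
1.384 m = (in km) 0.001384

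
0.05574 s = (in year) 1.768e-09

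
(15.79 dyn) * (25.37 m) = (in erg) 4.006e+04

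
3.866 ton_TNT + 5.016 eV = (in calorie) 3.866e+09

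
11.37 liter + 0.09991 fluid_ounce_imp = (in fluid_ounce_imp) 400.3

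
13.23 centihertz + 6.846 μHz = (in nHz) 1.323e+08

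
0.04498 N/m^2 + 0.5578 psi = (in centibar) 3.846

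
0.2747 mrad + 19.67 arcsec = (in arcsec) 76.33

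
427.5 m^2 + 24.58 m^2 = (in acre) 0.1117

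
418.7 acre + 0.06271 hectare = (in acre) 418.9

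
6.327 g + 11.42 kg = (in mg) 1.143e+07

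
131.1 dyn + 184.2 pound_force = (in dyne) 8.194e+07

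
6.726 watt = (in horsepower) 0.00902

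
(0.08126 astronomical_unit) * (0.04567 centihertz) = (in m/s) 5.552e+06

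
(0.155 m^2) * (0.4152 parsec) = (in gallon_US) 5.246e+17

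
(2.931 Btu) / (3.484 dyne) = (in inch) 3.494e+09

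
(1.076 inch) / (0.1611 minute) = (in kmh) 0.01018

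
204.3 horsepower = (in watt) 1.523e+05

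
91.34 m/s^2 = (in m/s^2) 91.34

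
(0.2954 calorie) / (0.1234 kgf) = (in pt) 2895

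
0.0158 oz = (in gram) 0.4479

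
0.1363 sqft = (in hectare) 1.266e-06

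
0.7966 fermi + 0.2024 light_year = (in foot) 6.282e+15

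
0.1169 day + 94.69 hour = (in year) 0.01113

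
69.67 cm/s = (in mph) 1.558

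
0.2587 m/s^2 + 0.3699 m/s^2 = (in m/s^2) 0.6286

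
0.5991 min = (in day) 0.000416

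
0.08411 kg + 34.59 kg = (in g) 3.467e+04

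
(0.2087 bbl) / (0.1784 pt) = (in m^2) 527.2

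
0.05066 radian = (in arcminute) 174.2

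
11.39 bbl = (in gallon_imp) 398.3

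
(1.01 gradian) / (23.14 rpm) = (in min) 0.0001091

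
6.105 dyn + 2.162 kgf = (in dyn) 2.12e+06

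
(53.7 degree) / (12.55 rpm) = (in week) 1.179e-06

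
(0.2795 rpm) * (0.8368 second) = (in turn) 0.003898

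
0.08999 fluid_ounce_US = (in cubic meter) 2.661e-06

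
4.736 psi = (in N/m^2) 3.265e+04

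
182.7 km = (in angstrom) 1.827e+15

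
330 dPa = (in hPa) 0.33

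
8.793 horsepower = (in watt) 6557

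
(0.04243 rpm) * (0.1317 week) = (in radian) 353.9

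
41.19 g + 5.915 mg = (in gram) 41.2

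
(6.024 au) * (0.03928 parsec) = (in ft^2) 1.176e+28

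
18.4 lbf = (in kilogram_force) 8.346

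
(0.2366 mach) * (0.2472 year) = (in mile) 3.902e+05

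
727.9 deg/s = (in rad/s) 12.7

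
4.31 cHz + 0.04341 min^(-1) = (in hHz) 0.0004382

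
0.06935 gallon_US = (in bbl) 0.001651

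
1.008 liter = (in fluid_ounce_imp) 35.48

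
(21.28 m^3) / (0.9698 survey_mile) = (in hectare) 1.363e-06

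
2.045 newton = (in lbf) 0.4597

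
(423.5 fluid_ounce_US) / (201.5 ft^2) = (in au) 4.472e-15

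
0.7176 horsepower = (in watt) 535.1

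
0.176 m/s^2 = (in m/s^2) 0.176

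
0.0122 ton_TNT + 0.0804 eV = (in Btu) 4.838e+04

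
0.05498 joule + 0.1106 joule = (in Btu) 0.0001569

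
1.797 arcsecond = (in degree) 0.0004992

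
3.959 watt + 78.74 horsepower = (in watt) 5.872e+04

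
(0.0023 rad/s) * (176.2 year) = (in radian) 1.278e+07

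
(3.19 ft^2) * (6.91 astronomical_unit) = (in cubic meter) 3.064e+11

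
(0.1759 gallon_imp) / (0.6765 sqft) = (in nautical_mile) 6.87e-06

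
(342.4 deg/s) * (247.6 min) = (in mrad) 8.878e+07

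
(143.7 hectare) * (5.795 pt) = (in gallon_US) 7.761e+05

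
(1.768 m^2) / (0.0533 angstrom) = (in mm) 3.317e+14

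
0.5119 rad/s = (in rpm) 4.888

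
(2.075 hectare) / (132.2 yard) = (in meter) 171.7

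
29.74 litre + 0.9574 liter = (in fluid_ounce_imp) 1080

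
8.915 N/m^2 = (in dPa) 89.15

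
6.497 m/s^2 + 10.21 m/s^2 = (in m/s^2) 16.71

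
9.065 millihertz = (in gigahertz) 9.065e-12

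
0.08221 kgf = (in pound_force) 0.1812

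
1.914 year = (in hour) 1.677e+04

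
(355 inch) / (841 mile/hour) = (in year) 7.605e-10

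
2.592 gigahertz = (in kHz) 2.592e+06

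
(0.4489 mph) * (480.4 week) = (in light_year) 6.163e-09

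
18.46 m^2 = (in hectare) 0.001846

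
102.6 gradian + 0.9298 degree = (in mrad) 1628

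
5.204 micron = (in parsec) 1.687e-22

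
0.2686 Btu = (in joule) 283.4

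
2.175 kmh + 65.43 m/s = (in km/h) 237.7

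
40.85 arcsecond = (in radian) 0.000198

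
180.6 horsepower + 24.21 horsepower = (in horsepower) 204.8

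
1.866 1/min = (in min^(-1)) 1.866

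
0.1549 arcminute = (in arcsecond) 9.294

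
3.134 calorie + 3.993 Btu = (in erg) 4.226e+10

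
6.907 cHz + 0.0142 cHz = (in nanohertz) 6.921e+07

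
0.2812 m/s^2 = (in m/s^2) 0.2812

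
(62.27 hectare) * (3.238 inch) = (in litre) 5.121e+07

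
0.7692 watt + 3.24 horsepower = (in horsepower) 3.241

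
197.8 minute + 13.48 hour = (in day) 0.699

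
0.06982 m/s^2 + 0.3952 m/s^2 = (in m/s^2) 0.465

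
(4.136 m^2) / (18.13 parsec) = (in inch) 2.911e-16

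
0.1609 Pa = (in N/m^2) 0.1609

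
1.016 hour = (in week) 0.006048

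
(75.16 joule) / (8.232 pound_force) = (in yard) 2.245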